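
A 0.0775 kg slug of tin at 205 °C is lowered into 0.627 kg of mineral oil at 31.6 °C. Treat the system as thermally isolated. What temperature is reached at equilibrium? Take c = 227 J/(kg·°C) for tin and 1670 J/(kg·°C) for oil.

T_f is the heat-capacity-weighted average of the initial temperatures:
T_f = (17.59·205 + 1047.1·31.6) / (17.59 + 1047.1)
    = 36695 / 1064.7 ≈ 34.47 °C

T_f ≈ 34.5 °C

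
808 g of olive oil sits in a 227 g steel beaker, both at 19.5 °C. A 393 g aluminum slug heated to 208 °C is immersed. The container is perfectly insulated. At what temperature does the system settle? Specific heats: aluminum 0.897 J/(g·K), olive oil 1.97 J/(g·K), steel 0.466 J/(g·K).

T_f ≈ 51.9 °C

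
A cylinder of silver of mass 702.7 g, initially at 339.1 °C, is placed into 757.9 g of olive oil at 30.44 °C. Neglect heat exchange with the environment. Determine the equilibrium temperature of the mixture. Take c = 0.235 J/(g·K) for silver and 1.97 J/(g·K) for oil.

T_f ≈ 61.2 °C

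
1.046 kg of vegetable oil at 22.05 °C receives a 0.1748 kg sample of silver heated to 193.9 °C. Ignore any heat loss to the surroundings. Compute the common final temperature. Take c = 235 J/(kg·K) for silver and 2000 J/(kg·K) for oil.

T_f ≈ 25.4 °C

Energy conservation, ΣQ = 0:
0.1748×235×(T − 193.9) + 1.046×2000×(T − 22.05) = 0
2133.1 T = 54094
T = 54094 / 2133.1 = 25.4 °C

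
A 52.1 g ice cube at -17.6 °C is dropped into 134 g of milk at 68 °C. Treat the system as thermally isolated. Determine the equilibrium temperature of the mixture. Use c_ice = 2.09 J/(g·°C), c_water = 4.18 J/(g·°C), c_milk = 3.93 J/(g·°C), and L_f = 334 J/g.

Energy conservation, ΣQ = 0:
ice -17.6→0 °C: 52.1·2.09·17.6 = 1916.4
  latent heat to melt: 52.1·334 = 17401
  warm the meltwater: 217.78 T
  milk: 526.62(T − 68)
744.4 T = 35810 − 19318 = 16492
T ≈ 22.16 °C (positive, so assuming full melt was valid).

T_f ≈ 22.2 °C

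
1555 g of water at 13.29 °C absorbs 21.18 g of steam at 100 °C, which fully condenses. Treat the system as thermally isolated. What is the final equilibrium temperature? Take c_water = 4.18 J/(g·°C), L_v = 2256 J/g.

Energy conservation, ΣQ = 0:
condense steam: −21.18·2256 = −47782; condensed water 100 °C→T: 88.53(T − 100); water warms: 1555·4.18·(T − 13.29) = 6499.9(T − 13.29)
6588.4 T = 47782 + 8853.2 + 86384 = 143019
T ≈ 21.71 °C (< 100 °C, so full condensation is consistent).

T_f ≈ 21.7 °C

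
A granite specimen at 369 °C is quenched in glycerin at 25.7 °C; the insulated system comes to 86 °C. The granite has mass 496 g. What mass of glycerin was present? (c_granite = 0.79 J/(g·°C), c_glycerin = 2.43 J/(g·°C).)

m ≈ 757 g

Net heat exchanged in the isolated system is zero:
496·0.79·(86 − 369) + m·2.43·(86 − 25.7) = 0
146.53 m = 110891
m = 110891/146.53 ≈ 756.8 g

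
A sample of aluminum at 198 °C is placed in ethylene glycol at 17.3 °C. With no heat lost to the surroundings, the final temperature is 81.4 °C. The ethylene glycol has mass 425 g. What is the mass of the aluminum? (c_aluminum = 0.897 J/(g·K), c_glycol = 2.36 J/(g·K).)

m ≈ 615 g

Heat lost by the aluminum = heat gained by the glycol:
m·0.897·(198 − 81.4) = 425·2.36·(81.4 − 17.3)
104.59 m = 64292  ⇒  m ≈ 614.7 g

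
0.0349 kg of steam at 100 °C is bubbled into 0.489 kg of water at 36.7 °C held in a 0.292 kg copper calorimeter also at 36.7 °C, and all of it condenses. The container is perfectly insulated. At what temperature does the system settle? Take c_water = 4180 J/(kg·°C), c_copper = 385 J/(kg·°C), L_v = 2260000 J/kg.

T_f ≈ 75.0 °C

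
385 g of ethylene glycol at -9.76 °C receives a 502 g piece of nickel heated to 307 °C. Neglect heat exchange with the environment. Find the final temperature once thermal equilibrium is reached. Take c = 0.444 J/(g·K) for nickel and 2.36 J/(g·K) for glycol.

T_f is the heat-capacity-weighted average of the initial temperatures:
T_f = (222.89*307 + 908.6*(-9.76)) / (222.89 + 908.6)
    = 59559 / 1131.5 ≈ 52.64 °C

T_f ≈ 52.6 °C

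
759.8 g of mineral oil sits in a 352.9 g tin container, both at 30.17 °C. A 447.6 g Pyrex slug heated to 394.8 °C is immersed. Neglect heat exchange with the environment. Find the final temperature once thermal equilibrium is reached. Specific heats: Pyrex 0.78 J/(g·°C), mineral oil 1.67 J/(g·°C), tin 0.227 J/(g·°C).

Let T be the final temperature. ΣQ_i = 0:
447.6×0.78×(T − 394.8) + 759.8×1.67×(T − 30.17) + 352.9×0.227×(T − 30.17) = 0
(349.13 + 1268.9 + 80.11) T = 349.13×394.8 + 1268.9×30.17 + 80.11×30.17
T = 178534/1698.1 ≈ 105.14 °C

T_f ≈ 105.1 °C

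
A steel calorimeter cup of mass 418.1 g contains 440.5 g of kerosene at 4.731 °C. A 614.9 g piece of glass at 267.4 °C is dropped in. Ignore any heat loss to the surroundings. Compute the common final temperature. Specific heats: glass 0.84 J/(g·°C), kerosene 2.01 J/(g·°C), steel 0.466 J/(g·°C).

T_f ≈ 89.7 °C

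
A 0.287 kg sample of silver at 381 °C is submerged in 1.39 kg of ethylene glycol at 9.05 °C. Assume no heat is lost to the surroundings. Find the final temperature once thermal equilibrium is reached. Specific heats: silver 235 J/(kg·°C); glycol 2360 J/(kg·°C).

T_f ≈ 16.5 °C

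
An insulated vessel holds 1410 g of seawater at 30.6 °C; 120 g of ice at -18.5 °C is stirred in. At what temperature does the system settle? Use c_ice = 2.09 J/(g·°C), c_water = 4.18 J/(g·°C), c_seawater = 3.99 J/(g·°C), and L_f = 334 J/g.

Energy balance with sensible and latent terms:
ice -18.5→0 °C: 120×2.09×18.5 = 4639.8; fusion: m_ice L_f = 120×334 = 40080; warm the meltwater: 501.6 T; seawater cools: 1410×3.99×(T − 30.6) = 5625.9(T − 30.6)
6127.5 T = 172153 − 44720 = 127433
T ≈ 20.80 °C (positive, so assuming full melt was valid).

T_f ≈ 20.8 °C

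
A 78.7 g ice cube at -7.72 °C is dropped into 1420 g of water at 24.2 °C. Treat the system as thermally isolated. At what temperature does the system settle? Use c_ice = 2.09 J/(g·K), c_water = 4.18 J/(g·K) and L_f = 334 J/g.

T_f ≈ 18.5 °C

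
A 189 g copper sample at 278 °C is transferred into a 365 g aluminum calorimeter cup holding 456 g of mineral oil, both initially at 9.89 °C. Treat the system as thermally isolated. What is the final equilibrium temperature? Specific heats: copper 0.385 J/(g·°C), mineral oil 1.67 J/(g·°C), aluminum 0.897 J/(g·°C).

T_f ≈ 26.7 °C

Taking heat into each body as positive, Σ m c ΔT = 0:
189×0.385×(T − 278) + 456×1.67×(T − 9.89) + 365×0.897×(T − 9.89) = 0
72.77(T − 278) + 761.52(T − 9.89) + 327.41(T − 9.89) = 0
1161.7 T = 30998
T = 30998/1161.7 ≈ 26.68 °C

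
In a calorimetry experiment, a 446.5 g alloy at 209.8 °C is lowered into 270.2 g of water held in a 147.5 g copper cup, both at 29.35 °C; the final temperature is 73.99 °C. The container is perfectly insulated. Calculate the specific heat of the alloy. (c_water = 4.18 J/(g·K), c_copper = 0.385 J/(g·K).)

c ≈ 0.873 J/(g·K)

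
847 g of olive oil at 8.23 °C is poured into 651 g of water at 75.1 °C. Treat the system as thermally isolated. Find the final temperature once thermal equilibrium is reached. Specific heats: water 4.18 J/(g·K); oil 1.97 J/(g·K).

Let T be the final temperature. ΣQ_i = 0:
651×4.18×(T − 75.1) + 847×1.97×(T − 8.23) = 0
4389.8 T = 218093
T = 218093 / 4389.8 = 49.7 °C

T_f ≈ 49.7 °C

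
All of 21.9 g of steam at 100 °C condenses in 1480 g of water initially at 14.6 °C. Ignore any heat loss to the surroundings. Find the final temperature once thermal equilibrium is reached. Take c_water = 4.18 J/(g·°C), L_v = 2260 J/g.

T_f ≈ 23.7 °C

Heat gained plus heat lost sum to zero:
latent heat released on condensation: 21.9·2260 = 49494; condensate cools 100→T: 21.9·4.18·(T − 100) = 91.54(T − 100); water warms: 1480·4.18·(T − 14.6) = 6186.4(T − 14.6)
6277.9 T = 49494 + 9154.2 + 90321 = 148970
T ≈ 23.73 °C (< 100 °C, so full condensation is consistent).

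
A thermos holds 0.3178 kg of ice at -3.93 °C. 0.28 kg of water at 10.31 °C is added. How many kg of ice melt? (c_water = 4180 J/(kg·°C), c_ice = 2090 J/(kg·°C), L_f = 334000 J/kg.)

Heat available from the water dropping to 0 °C: 0.28·4180·10.31 = 12067 J.
Warming the ice to 0 °C takes 0.3178·2090·3.93 = 2610.3 J, leaving 9456.5 J for melting.
Melting all 0.3178 kg of ice would need 0.3178·334000 = 106145 J.
9456.5 J < 106145 J, so only part of the ice melts and the system sits at 0 °C.
m_melt = 9456.5 / L_f = 0.02831 kg.

m_melted ≈ 0.0283 kg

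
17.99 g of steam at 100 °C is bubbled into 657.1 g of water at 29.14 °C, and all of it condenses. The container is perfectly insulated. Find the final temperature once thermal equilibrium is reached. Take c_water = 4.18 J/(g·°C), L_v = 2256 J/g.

T_f ≈ 45.4 °C

Conservation of energy gives ΣQ = 0:
condense steam: −17.99×2256 = −40585
  condensed water 100 °C→T: 75.2(T − 100)
  water warms: 657.1×4.18×(T − 29.14) = 2746.7(T − 29.14)
2821.9 T = 40585 + 7519.8 + 80038 = 128143
T ≈ 45.41 °C, under the boiling point, so the assumption holds.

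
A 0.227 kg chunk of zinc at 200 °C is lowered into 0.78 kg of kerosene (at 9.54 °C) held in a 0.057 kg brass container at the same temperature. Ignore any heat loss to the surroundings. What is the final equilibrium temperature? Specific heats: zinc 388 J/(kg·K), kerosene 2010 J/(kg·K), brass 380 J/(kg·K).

T_f ≈ 19.5 °C

Let T be the final temperature. ΣQ_i = 0:
0.227×388×(T − 200) + 0.78×2010×(T − 9.54) + 0.057×380×(T − 9.54) = 0
(88.08 + 1567.8 + 21.66) T = 88.08×200 + 1567.8×9.54 + 21.66×9.54
T ≈ 19.54 °C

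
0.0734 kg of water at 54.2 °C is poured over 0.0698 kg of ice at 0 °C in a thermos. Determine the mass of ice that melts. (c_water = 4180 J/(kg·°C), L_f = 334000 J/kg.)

m_melted ≈ 0.0498 kg

Water can give up m c ΔT = 0.0734·4180·54.2 = 16629 J before reaching 0 °C.
Fully melting the ice requires m_ice L_f = 0.0698·334000 = 23313 J.
16629 J < 23313 J, so only part of the ice melts and the system sits at 0 °C.
Mass melted = 16629/334000 ≈ 0.04979 kg.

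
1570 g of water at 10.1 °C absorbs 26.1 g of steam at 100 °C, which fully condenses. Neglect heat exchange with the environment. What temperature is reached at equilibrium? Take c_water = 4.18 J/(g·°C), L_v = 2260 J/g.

T_f ≈ 20.4 °C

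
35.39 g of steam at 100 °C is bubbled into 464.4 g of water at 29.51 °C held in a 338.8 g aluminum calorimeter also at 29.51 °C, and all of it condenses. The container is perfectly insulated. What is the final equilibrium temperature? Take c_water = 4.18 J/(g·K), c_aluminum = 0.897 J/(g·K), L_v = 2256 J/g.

Let T be the final temperature. ΣQ_i = 0:
condense steam: −35.39×2256 = −79840
  condensed water 100 °C→T: 147.93(T − 100)
  water warms: 464.4×4.18×(T − 29.51) = 1941.2(T − 29.51)
  cup: 303.9(T − 29.51)
2393 T = 79840 + 14793 + 66253 = 160886
T ≈ 67.23 °C — below 100 °C, confirming all the steam condensed.

T_f ≈ 67.2 °C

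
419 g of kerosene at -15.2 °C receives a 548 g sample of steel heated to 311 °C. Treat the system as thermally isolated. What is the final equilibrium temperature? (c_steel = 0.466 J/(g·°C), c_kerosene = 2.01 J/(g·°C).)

T_f = Σ m_i c_i T_i / Σ m_i c_i:
T_f = (255.37*311 + 842.19*(-15.2)) / (255.37 + 842.19)
    = 66618 / 1097.6 ≈ 60.70 °C

T_f ≈ 60.7 °C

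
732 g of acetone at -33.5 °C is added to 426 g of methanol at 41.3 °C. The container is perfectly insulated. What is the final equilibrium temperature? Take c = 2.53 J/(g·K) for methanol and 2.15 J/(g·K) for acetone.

T_f ≈ -3.1 °C

Conservation of energy gives ΣQ = 0:
426·2.53·(T − 41.3) + 732·2.15·(T − (-33.5)) = 0
1077.8(T − 41.3) + 1573.8(T − (-33.5)) = 0
(1077.8 + 1573.8) T = 1077.8·41.3 + 1573.8·(-33.5)
T = -8210 / 2651.6 = -3.1 °C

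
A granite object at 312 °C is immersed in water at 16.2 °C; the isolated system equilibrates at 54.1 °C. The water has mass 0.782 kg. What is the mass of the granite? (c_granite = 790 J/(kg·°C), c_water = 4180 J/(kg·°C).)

m ≈ 0.608 kg

Heat lost by the granite = heat gained by the water:
m×790×(312 − 54.1) = 0.782×4180×(54.1 − 16.2)
203741 m = 123886  ⇒  m ≈ 0.6081 kg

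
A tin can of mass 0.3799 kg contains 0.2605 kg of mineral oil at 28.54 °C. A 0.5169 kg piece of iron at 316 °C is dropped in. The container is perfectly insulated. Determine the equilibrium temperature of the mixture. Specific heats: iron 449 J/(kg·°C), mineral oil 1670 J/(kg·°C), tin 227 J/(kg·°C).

T_f ≈ 117.1 °C

Energy conservation, ΣQ = 0:
0.5169·449·(T − 316) + 0.2605·1670·(T − 28.54) + 0.3799·227·(T − 28.54) = 0
232.09(T − 316) + 435.04(T − 28.54) + 86.24(T − 28.54) = 0
(232.09 + 435.04 + 86.24) T = 232.09·316 + 435.04·28.54 + 86.24·28.54
T = 88217/753.36 ≈ 117.10 °C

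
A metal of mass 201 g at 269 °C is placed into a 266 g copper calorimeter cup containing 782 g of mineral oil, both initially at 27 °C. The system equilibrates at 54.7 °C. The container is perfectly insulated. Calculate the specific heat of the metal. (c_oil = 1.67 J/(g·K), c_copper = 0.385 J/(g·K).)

c ≈ 0.906 J/(g·K)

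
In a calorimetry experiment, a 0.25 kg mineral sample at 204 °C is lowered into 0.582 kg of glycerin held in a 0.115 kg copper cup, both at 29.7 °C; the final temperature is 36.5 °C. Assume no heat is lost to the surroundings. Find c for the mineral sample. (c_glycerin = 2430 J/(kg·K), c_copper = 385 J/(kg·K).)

Energy conservation, ΣQ = 0:
0.25×c×(36.5 − 204) + 0.582×2430×(36.5 − 29.7) + 0.115×385×(36.5 − 29.7) = 0
-41.88 c = -9918
c = -9918/-41.88 ≈ 236.8 J/(kg·K)

c ≈ 237 J/(kg·K)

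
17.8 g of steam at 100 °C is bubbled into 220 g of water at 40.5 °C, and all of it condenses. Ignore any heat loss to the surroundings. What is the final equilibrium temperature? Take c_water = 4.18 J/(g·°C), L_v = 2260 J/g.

T_f ≈ 85.4 °C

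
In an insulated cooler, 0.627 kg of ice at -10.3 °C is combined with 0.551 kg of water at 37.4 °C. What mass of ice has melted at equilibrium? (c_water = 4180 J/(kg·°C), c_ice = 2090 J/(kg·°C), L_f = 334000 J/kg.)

Cooling the water to 0 °C releases 0.551·4180·37.4 = 86139 J.
Of that, 0.627·2090·10.3 = 13497 J goes to bring the ice to 0 °C, leaving 72642 J.
To melt every bit of ice: 0.627·334000 = 209418 J.
That's not enough to melt it all — equilibrium is at 0 °C with ice remaining.
Mass melted = 72642/334000 ≈ 0.2175 kg.

m_melted ≈ 0.217 kg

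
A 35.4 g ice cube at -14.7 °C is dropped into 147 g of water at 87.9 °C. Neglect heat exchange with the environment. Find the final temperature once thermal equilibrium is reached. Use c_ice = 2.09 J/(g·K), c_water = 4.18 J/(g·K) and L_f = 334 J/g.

T_f ≈ 53.9 °C

Net heat exchanged in the isolated system is zero:
ice -14.7→0 °C: 35.4·2.09·14.7 = 1087.6; melt ice: 35.4·334 = 11824; warm the meltwater: 147.97 T; water: 614.46(T − 87.9)
762.43 T = 54011 − 12911 = 41100
T ≈ 53.91 °C (positive, so assuming full melt was valid).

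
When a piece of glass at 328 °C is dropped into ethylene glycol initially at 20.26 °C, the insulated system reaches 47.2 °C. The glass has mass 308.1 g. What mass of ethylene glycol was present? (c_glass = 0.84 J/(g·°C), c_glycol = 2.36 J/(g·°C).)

m ≈ 1140 g

Heat lost by the glass = heat gained by the glycol:
308.1·0.84·(328 − 47.2) = m·2.36·(47.2 − 20.26)
63.58 m = 72672  ⇒  m ≈ 1143 g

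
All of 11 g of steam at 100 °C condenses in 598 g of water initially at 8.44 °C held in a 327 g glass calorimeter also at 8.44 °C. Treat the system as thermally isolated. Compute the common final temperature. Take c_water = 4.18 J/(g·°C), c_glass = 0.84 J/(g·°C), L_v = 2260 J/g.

T_f ≈ 18.7 °C

Let T be the final temperature. ΣQ_i = 0:
condense steam: −11×2260 = −24860; condensate cools 100→T: 11×4.18×(T − 100) = 45.98(T − 100); original water: 2499.6(T − 8.44); glass cup: 327×0.84×(T − 8.44) = 274.68(T − 8.44)
2820.3 T = 24860 + 4598 + 23415 = 52873
T ≈ 18.75 °C (< 100 °C, so full condensation is consistent).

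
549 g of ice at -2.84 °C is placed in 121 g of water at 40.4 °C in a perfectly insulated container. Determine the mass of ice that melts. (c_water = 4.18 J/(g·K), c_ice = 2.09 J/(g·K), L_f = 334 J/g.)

m_melted ≈ 51.4 g

Heat available from the water dropping to 0 °C: 121·4.18·40.4 = 20434 J.
Warming the ice to 0 °C takes 549·2.09·2.84 = 3258.6 J, leaving 17175 J for melting.
To melt every bit of ice: 549·334 = 183366 J.
17175 J < 183366 J, so only part of the ice melts and the system sits at 0 °C.
m_melted·334 = 17175  ⇒  m_melted ≈ 51.42 g.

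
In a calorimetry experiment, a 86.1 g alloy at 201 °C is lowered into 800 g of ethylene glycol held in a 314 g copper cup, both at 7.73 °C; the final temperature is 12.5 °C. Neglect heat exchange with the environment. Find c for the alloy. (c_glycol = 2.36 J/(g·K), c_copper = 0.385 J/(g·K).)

c ≈ 0.59 J/(g·K)

Taking heat into each body as positive, Σ m c ΔT = 0:
86.1×c×(12.5 − 201) + 800×2.36×(12.5 − 7.73) + 314×0.385×(12.5 − 7.73) = 0
-16230 c = -9582.4
c = -9582.4/-16230 ≈ 0.5904 J/(g·K)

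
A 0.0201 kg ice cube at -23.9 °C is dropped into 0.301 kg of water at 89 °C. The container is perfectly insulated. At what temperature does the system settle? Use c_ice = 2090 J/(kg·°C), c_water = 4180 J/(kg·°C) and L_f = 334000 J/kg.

T_f ≈ 77.7 °C

Setting the total heat transfer to zero:
ice -23.9→0 °C: 0.0201·2090·23.9 = 1004; melt ice: 0.0201·334000 = 6713.4; meltwater 0→T: 0.0201·4180·T = 84.02 T; water cools: 0.301·4180·(T − 89) = 1258.2(T − 89)
1342.2 T = 111978 − 7717.4 = 104261
T ≈ 77.68 °C — above 0 °C, consistent with complete melting.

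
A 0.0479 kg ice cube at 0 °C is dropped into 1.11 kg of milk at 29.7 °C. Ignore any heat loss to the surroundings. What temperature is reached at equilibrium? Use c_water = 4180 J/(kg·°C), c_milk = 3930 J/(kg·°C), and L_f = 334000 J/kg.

T_f ≈ 24.9 °C

Net heat exchanged in the isolated system is zero:
melt ice: 0.0479·334000 = 15999
  warm the meltwater: 200.22 T
  milk: 4362.3(T − 29.7)
4562.5 T = 129560 − 15999 = 113562
T ≈ 24.89 °C. Since T > 0 °C, the all-ice-melts assumption holds.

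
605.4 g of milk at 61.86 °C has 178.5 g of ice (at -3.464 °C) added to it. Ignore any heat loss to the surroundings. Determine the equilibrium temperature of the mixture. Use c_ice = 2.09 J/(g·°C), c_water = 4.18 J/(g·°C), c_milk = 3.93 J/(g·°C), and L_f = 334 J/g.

Setting the total heat transfer to zero:
warm ice to 0 °C: 178.5·2.09·(0 − (-3.464)) = 1292.3; latent heat to melt: 178.5·334 = 59619; meltwater 0→T: 178.5·4.18·T = 746.13 T; milk: 2379.2(T − 61.86)
3125.4 T = 147179 − 60911 = 86267
T ≈ 27.60 °C (positive, so assuming full melt was valid).

T_f ≈ 27.6 °C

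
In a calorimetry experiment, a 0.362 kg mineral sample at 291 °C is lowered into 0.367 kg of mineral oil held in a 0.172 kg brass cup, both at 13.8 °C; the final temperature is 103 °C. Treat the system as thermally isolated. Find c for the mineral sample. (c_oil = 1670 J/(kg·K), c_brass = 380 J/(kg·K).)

Let T be the final temperature. ΣQ_i = 0:
0.362×c×(103 − 291) + 0.367×1670×(103 − 13.8) + 0.172×380×(103 − 13.8) = 0
-68.06 c = -60500
c = -60500/-68.06 ≈ 889 J/(kg·K)

c ≈ 889 J/(kg·K)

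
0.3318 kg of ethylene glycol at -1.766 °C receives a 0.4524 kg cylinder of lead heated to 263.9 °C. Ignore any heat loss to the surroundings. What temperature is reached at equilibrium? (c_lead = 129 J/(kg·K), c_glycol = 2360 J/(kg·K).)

T_f ≈ 16.7 °C

|Q_lead| = |Q_glycol|:
0.4524×129×(263.9 − T) = 0.3318×2360×(T − (-1.766))
58.36(263.9 − T) = 783.05(T − (-1.766))
841.41 T = 14018  ⇒  T ≈ 16.66 °C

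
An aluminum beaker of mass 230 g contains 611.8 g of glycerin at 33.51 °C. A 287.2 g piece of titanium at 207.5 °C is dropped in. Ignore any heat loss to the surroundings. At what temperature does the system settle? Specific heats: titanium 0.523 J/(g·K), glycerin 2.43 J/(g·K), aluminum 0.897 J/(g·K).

T_f ≈ 47.7 °C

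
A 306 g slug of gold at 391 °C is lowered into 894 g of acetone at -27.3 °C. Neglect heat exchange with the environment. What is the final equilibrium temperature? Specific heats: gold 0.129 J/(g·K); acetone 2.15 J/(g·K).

T_f ≈ -18.9 °C

T_f = Σ m_i c_i T_i / Σ m_i c_i:
T_f = (39.47·391 + 1922.1·(-27.3)) / (39.47 + 1922.1)
    = -37039 / 1961.6 ≈ -18.88 °C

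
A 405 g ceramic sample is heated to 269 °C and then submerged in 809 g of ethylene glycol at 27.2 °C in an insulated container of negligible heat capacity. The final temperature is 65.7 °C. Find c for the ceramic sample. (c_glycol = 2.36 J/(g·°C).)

c ≈ 0.893 J/(g·°C)

Taking heat into each body as positive, Σ m c ΔT = 0:
405×c×(65.7 − 269) + 809×2.36×(65.7 − 27.2) = 0
-82336 c = -73506
c = -73506/-82336 ≈ 0.8927 J/(g·°C)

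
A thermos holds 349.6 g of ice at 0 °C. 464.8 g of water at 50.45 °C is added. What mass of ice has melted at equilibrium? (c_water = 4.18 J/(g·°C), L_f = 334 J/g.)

m_melted ≈ 293 g

Water can give up m c ΔT = 464.8×4.18×50.45 = 98017 J before reaching 0 °C.
To melt every bit of ice: 349.6×334 = 116766 J.
That's not enough to melt it all — equilibrium is at 0 °C with ice remaining.
m_melted×334 = 98017  ⇒  m_melted ≈ 293.5 g.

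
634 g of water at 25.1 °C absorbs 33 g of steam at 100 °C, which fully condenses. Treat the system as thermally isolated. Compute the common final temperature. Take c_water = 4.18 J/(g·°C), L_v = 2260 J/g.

T_f ≈ 55.6 °C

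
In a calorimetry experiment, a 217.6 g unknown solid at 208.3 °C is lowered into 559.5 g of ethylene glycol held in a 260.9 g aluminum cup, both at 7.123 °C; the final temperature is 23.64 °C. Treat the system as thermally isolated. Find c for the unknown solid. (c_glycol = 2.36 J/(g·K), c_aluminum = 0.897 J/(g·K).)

c ≈ 0.639 J/(g·K)

Heat gained plus heat lost sum to zero:
217.6×c×(23.64 − 208.3) + 559.5×2.36×(23.64 − 7.123) + 260.9×0.897×(23.64 − 7.123) = 0
-40182 c = -25675
c = -25675/-40182 ≈ 0.639 J/(g·K)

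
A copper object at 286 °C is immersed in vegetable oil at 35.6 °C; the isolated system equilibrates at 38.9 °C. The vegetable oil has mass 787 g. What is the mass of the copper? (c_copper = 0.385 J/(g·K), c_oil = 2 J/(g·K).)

m ≈ 54.6 g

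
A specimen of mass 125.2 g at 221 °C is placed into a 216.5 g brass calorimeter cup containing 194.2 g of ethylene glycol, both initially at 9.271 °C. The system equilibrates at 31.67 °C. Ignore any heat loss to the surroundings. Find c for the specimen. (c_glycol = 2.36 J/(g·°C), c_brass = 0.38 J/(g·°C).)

Heat gained plus heat lost sum to zero:
125.2×c×(31.67 − 221) + 194.2×2.36×(31.67 − 9.271) + 216.5×0.38×(31.67 − 9.271) = 0
-23704 c = -12108
c = -12108/-23704 ≈ 0.5108 J/(g·°C)

c ≈ 0.511 J/(g·°C)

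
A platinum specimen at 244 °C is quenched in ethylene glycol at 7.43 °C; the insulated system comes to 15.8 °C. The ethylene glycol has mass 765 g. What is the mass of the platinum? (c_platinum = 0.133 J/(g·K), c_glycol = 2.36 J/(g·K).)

|Q_platinum| = |Q_glycol|:
m×0.133×(244 − 15.8) = 765×2.36×(15.8 − 7.43)
30.35 m = 15111  ⇒  m ≈ 497.9 g

m ≈ 498 g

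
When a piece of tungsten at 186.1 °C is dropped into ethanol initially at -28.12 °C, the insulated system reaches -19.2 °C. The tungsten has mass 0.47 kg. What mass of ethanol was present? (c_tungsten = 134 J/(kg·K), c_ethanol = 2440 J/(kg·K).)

m ≈ 0.594 kg

Heat lost by the tungsten = heat gained by the ethanol:
0.47·134·(186.1 − -19.2) = m·2440·(-19.2 − (-28.12))
21765 m = 12930  ⇒  m ≈ 0.5941 kg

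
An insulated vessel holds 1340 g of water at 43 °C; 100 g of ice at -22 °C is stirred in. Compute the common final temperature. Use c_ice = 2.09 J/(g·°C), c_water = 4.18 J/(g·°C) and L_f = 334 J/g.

Heat gained plus heat lost sum to zero:
ice -22→0 °C: 100×2.09×22 = 4598; melt ice: 100×334 = 33400; meltwater 0→T: 100×4.18×T = 418 T; water: 5601.2(T − 43)
6019.2 T = 240852 − 37998 = 202854
T ≈ 33.70 °C. Since T > 0 °C, the all-ice-melts assumption holds.

T_f ≈ 33.7 °C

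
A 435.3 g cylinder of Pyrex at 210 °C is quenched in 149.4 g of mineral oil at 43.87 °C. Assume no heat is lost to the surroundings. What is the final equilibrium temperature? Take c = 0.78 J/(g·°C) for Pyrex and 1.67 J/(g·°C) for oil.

T_f ≈ 139.6 °C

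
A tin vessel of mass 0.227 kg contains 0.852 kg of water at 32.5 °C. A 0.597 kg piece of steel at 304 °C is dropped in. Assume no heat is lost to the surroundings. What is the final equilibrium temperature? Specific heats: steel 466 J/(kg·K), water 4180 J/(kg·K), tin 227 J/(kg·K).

Heat gained plus heat lost sum to zero:
0.597×466×(T − 304) + 0.852×4180×(T − 32.5) + 0.227×227×(T − 32.5) = 0
278.2(T − 304) + 3561.4(T − 32.5) + 51.53(T − 32.5) = 0
(278.2 + 3561.4 + 51.53) T = 278.2×304 + 3561.4×32.5 + 51.53×32.5
T ≈ 51.91 °C

T_f ≈ 51.9 °C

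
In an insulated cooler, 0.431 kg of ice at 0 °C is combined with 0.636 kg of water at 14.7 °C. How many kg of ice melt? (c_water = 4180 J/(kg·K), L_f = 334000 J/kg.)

Heat available from the water dropping to 0 °C: 0.636×4180×14.7 = 39080 J.
To melt every bit of ice: 0.431×334000 = 143954 J.
That's not enough to melt it all — equilibrium is at 0 °C with ice remaining.
Mass melted = 39080/334000 ≈ 0.117 kg.

m_melted ≈ 0.117 kg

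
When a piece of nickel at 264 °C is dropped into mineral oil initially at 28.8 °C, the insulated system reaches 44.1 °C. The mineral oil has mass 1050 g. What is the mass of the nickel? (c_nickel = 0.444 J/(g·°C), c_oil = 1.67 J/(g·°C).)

m ≈ 275 g

|Q_nickel| = |Q_oil|:
m·0.444·(264 − 44.1) = 1050·1.67·(44.1 − 28.8)
97.64 m = 26829  ⇒  m ≈ 274.8 g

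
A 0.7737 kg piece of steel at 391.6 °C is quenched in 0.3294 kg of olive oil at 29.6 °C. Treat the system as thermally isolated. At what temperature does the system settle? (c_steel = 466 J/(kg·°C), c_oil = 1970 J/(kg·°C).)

T_f ≈ 158.9 °C

Conservation of energy gives ΣQ = 0:
0.7737×466×(T − 391.6) + 0.3294×1970×(T − 29.6) = 0
360.54(T − 391.6) + 648.92(T − 29.6) = 0
(360.54 + 648.92) T = 360.54×391.6 + 648.92×29.6
T = 160397/1009.5 ≈ 158.89 °C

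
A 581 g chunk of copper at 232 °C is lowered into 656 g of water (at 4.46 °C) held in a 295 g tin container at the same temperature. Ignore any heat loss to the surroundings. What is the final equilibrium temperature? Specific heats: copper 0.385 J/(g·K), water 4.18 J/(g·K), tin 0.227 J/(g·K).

T_f ≈ 21.2 °C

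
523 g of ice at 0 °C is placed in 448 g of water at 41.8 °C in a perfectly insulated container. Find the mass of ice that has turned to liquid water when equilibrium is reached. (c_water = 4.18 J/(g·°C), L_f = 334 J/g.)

m_melted ≈ 234 g

Cooling the water to 0 °C releases 448·4.18·41.8 = 78276 J.
Fully melting the ice requires m_ice L_f = 523·334 = 174682 J.
That's not enough to melt it all — equilibrium is at 0 °C with ice remaining.
m_melt = 78276 / L_f = 234.4 g.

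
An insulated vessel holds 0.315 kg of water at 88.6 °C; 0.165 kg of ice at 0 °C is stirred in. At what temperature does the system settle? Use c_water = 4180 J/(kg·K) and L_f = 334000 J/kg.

Taking heat into each body as positive, Σ m c ΔT = 0:
melt ice: 0.165·334000 = 55110; meltwater 0→T: 0.165·4180·T = 689.7 T; water cools: 0.315·4180·(T − 88.6) = 1316.7(T − 88.6)
2006.4 T = 116660 − 55110 = 61550
T ≈ 30.68 °C — above 0 °C, consistent with complete melting.

T_f ≈ 30.7 °C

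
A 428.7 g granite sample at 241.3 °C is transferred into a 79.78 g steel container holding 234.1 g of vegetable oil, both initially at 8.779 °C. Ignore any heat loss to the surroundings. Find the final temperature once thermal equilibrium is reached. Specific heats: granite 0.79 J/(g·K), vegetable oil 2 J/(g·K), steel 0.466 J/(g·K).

T_f ≈ 102.1 °C

Heat gained plus heat lost sum to zero:
428.7·0.79·(T − 241.3) + 234.1·2·(T − 8.779) + 79.78·0.466·(T − 8.779) = 0
844.05 T = 86159
T = 86159/844.05 ≈ 102.08 °C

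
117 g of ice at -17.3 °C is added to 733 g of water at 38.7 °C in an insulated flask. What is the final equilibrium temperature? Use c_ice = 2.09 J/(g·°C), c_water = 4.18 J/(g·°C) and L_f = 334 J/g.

Energy balance with sensible and latent terms:
warm ice to 0 °C: 117×2.09×(0 − (-17.3)) = 4230.4; melt ice: 117×334 = 39078; meltwater 0→T: 117×4.18×T = 489.06 T; water cools: 733×4.18×(T − 38.7) = 3063.9(T − 38.7)
3553 T = 118574 − 43308 = 75266
T ≈ 21.18 °C — above 0 °C, consistent with complete melting.

T_f ≈ 21.2 °C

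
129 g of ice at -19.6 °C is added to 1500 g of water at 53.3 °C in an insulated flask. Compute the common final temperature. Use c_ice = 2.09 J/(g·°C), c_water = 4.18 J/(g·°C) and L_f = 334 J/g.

T_f ≈ 42.0 °C

Energy conservation, ΣQ = 0:
ice -19.6→0 °C: 129·2.09·19.6 = 5284.4; melt ice: 129·334 = 43086; meltwater 0→T: 129·4.18·T = 539.22 T; water: 6270(T − 53.3)
6809.2 T = 334191 − 48370 = 285821
T ≈ 41.98 °C (positive, so assuming full melt was valid).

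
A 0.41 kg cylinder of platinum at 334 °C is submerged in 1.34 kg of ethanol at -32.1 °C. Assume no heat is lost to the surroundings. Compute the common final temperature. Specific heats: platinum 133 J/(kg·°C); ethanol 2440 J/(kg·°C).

Conservation of energy gives ΣQ = 0:
0.41*133*(T − 334) + 1.34*2440*(T − (-32.1)) = 0
(54.53 + 3269.6) T = 54.53*334 + 3269.6*(-32.1)
T = -86741/3324.1 ≈ -26.09 °C

T_f ≈ -26.1 °C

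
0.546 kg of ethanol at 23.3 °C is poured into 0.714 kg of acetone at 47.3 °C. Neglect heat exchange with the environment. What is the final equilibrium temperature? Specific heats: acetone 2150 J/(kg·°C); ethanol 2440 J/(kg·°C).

T_f ≈ 36.1 °C

Set heat shed by the hot body equal to heat absorbed by the cold body:
0.714·2150·(47.3 − T) = 0.546·2440·(T − 23.3)
1535.1(47.3 − T) = 1332.2(T − 23.3)
2867.3 T = 103651  ⇒  T ≈ 36.15 °C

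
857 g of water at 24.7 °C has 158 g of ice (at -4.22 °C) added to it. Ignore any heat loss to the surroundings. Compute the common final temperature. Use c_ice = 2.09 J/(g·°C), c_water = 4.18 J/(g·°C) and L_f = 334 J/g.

T_f ≈ 8.1 °C

Heat gained plus heat lost sum to zero:
warm ice to 0 °C: 158·2.09·(0 − (-4.22)) = 1393.5; fusion: m_ice L_f = 158·334 = 52772; warm the meltwater: 660.44 T; water: 3582.3(T − 24.7)
4242.7 T = 88482 − 54166 = 34316
T ≈ 8.09 °C (positive, so assuming full melt was valid).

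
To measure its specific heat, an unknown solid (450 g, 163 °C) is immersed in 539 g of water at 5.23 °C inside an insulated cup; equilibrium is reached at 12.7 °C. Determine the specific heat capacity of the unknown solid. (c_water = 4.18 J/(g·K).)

c ≈ 0.249 J/(g·K)

Heat lost by the unknown solid = heat gained by the water:
450·c·(163 − 12.7) = 539·4.18·(12.7 − 5.23)
67635 c = 16830  ⇒  c ≈ 0.2488 J/(g·K)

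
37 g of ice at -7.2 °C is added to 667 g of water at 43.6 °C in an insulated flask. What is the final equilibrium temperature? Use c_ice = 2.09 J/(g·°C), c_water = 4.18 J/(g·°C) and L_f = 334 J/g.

T_f ≈ 36.9 °C

Sum of m c ΔT and latent-heat terms is zero:
warm ice to 0 °C: 37·2.09·(0 − (-7.2)) = 556.78
  latent heat to melt: 37·334 = 12358
  meltwater 0→T: 37·4.18·T = 154.66 T
  water cools: 667·4.18·(T − 43.6) = 2788.1(T − 43.6)
2942.7 T = 121559 − 12915 = 108645
T ≈ 36.92 °C (positive, so assuming full melt was valid).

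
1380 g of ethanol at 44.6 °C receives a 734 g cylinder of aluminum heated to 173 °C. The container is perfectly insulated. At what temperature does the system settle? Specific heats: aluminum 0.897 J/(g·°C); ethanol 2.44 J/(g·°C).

T_f ≈ 65.6 °C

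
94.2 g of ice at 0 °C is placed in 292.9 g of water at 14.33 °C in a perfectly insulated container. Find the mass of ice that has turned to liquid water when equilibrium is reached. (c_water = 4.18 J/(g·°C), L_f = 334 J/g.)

Heat available from the water dropping to 0 °C: 292.9·4.18·14.33 = 17545 J.
To melt every bit of ice: 94.2·334 = 31463 J.
Since 17545 < 31463 J, not all the ice melts; equilibrium is at 0 °C.
m_melt = 17545 / L_f = 52.53 g.

m_melted ≈ 52.5 g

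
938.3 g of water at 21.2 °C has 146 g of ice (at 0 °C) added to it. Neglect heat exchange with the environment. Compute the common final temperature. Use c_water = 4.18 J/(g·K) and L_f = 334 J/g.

T_f ≈ 7.6 °C

Energy balance with sensible and latent terms:
latent heat to melt: 146×334 = 48764; warm the meltwater: 610.28 T; water cools: 938.3×4.18×(T − 21.2) = 3922.1(T − 21.2)
4532.4 T = 83148 − 48764 = 34384
T ≈ 7.59 °C. Since T > 0 °C, the all-ice-melts assumption holds.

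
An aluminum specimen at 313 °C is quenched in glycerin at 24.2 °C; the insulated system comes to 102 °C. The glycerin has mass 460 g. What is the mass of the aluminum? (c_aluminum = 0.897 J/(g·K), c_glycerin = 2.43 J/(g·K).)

m ≈ 459 g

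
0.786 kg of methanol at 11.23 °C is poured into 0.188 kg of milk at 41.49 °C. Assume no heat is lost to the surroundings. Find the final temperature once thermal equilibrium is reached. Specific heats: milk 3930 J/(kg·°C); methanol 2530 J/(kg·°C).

T_f ≈ 19.4 °C

Taking heat into each body as positive, Σ m c ΔT = 0:
0.188×3930×(T − 41.49) + 0.786×2530×(T − 11.23) = 0
2727.4 T = 52986
T = 52986/2727.4 ≈ 19.43 °C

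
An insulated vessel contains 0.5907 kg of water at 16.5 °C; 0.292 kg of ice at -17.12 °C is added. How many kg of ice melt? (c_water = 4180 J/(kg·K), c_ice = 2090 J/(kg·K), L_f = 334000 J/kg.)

m_melted ≈ 0.0907 kg

Cooling the water to 0 °C releases 0.5907×4180×16.5 = 40741 J.
Warming the ice to 0 °C takes 0.292×2090×17.12 = 10448 J, leaving 30293 J for melting.
Fully melting the ice requires m_ice L_f = 0.292×334000 = 97528 J.
30293 J < 97528 J, so only part of the ice melts and the system sits at 0 °C.
Mass melted = 30293/334000 ≈ 0.0907 kg.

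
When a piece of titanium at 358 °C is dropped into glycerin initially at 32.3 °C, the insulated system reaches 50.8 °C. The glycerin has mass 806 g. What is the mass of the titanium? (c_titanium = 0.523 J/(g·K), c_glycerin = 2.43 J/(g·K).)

m ≈ 226 g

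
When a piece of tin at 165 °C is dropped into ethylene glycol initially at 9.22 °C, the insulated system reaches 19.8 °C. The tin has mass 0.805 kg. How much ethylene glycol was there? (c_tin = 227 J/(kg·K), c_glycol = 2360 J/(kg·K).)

m ≈ 1.06 kg

|Q_tin| = |Q_glycol|:
0.805×227×(165 − 19.8) = m×2360×(19.8 − 9.22)
24969 m = 26533  ⇒  m ≈ 1.063 kg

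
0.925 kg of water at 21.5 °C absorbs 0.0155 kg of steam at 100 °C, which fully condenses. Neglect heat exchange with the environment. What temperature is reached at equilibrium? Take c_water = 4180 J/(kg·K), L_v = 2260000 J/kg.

T_f ≈ 31.7 °C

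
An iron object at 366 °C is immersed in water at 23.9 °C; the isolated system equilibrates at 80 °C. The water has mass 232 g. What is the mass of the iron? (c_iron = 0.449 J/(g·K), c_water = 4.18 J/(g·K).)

|Q_iron| = |Q_water|:
m·0.449·(366 − 80) = 232·4.18·(80 − 23.9)
128.41 m = 54404  ⇒  m ≈ 423.7 g

m ≈ 424 g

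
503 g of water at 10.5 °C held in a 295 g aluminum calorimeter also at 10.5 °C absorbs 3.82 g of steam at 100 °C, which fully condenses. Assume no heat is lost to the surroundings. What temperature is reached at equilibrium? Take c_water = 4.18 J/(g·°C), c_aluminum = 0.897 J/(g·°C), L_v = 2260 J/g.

Let T be the final temperature. ΣQ_i = 0:
condense steam: −3.82×2260 = −8633.2; condensed water 100 °C→T: 15.97(T − 100); original water: 2102.5(T − 10.5); cup: 264.62(T − 10.5)
2383.1 T = 8633.2 + 1596.8 + 24855 = 35085
T ≈ 14.72 °C (< 100 °C, so full condensation is consistent).

T_f ≈ 14.7 °C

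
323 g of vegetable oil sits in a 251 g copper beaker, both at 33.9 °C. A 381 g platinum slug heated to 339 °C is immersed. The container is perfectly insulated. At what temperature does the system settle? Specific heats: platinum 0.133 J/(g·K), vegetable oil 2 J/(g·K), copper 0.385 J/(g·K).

T_f ≈ 53.4 °C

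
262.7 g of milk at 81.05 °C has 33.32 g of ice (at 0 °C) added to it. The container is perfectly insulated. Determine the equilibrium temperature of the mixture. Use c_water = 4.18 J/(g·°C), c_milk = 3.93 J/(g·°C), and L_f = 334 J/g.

Net heat exchanged in the isolated system is zero:
melt ice: 33.32·334 = 11129
  meltwater 0→T: 33.32·4.18·T = 139.28 T
  milk cools: 262.7·3.93·(T − 81.05) = 1032.4(T − 81.05)
1171.7 T = 83677 − 11129 = 72548
T ≈ 61.92 °C (positive, so assuming full melt was valid).

T_f ≈ 61.9 °C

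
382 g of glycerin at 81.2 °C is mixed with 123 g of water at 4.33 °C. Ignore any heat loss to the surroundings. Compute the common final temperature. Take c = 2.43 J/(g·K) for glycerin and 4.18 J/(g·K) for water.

T_f ≈ 53.8 °C

Net heat exchanged in the isolated system is zero:
382×2.43×(T − 81.2) + 123×4.18×(T − 4.33) = 0
(928.26 + 514.14) T = 928.26×81.2 + 514.14×4.33
T = 77601 / 1442.4 = 53.8 °C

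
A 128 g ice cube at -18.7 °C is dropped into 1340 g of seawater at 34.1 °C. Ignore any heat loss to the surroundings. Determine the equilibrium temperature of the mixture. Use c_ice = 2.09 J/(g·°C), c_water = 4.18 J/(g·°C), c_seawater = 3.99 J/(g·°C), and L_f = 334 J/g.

Net heat exchanged in the isolated system is zero:
warm ice to 0 °C: 128·2.09·(0 − (-18.7)) = 5002.6; latent heat to melt: 128·334 = 42752; warm the meltwater: 535.04 T; seawater: 5346.6(T − 34.1)
5881.6 T = 182319 − 47755 = 134564
T ≈ 22.88 °C — above 0 °C, consistent with complete melting.

T_f ≈ 22.9 °C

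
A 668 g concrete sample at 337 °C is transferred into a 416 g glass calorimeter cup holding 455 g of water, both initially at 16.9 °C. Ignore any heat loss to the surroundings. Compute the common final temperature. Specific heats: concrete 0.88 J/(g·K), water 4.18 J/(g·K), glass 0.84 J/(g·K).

T_f ≈ 83.2 °C

Conservation of energy gives ΣQ = 0:
668·0.88·(T − 337) + 455·4.18·(T − 16.9) + 416·0.84·(T − 16.9) = 0
587.84(T − 337) + 1901.9(T − 16.9) + 349.44(T − 16.9) = 0
(587.84 + 1901.9 + 349.44) T = 587.84·337 + 1901.9·16.9 + 349.44·16.9
T ≈ 83.18 °C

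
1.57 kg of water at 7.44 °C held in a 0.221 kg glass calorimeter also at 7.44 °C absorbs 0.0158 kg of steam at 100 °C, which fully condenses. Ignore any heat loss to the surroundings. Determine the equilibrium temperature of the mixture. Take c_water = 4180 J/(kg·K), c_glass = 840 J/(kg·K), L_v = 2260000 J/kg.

T_f ≈ 13.6 °C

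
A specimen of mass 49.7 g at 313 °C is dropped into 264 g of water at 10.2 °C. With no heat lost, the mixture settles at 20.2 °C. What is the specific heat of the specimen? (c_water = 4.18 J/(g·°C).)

c ≈ 0.758 J/(g·°C)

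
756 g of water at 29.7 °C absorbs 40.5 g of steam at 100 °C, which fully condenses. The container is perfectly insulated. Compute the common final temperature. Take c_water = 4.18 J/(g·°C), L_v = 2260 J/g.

Net heat exchanged in the isolated system is zero:
latent heat released on condensation: 40.5·2260 = 91530
  condensate cools 100→T: 40.5·4.18·(T − 100) = 169.29(T − 100)
  original water: 3160.1(T − 29.7)
3329.4 T = 91530 + 16929 + 93854 = 202313
T ≈ 60.77 °C (< 100 °C, so full condensation is consistent).

T_f ≈ 60.8 °C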